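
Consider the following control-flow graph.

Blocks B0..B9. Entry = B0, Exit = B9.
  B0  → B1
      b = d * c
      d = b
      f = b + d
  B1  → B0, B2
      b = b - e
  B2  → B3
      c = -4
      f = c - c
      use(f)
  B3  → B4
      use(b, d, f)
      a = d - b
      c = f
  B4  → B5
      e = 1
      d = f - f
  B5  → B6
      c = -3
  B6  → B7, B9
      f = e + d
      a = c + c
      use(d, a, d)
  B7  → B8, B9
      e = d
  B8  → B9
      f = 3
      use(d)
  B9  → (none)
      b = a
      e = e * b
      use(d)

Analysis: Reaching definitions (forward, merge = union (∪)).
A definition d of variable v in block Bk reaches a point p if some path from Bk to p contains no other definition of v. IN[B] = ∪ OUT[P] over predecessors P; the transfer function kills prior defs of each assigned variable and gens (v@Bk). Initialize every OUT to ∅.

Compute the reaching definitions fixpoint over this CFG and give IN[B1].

Answer: {b@B0, d@B0, f@B0}

Trace:
Converged values:
  B0:   IN={b@B1, d@B0, f@B0}   OUT={b@B0, d@B0, f@B0}
  B1:   IN={b@B0, d@B0, f@B0}   OUT={b@B1, d@B0, f@B0}
  B2:   IN={b@B1, d@B0, f@B0}   OUT={b@B1, c@B2, d@B0, f@B2}
  B3:   IN={b@B1, c@B2, d@B0, f@B2}   OUT={a@B3, b@B1, c@B3, d@B0, f@B2}
  B4:   IN={a@B3, b@B1, c@B3, d@B0, f@B2}   OUT={a@B3, b@B1, c@B3, d@B4, e@B4, f@B2}
  B5:   IN={a@B3, b@B1, c@B3, d@B4, e@B4, f@B2}   OUT={a@B3, b@B1, c@B5, d@B4, e@B4, f@B2}
  B6:   IN={a@B3, b@B1, c@B5, d@B4, e@B4, f@B2}   OUT={a@B6, b@B1, c@B5, d@B4, e@B4, f@B6}
  B7:   IN={a@B6, b@B1, c@B5, d@B4, e@B4, f@B6}   OUT={a@B6, b@B1, c@B5, d@B4, e@B7, f@B6}
  B8:   IN={a@B6, b@B1, c@B5, d@B4, e@B7, f@B6}   OUT={a@B6, b@B1, c@B5, d@B4, e@B7, f@B8}
  B9:   IN={a@B6, b@B1, c@B5, d@B4, e@B4, e@B7, f@B6, f@B8}   OUT={a@B6, b@B9, c@B5, d@B4, e@B9, f@B6, f@B8}

Merge at B1: IN[B1] = OUT[B0] = {b@B0, d@B0, f@B0}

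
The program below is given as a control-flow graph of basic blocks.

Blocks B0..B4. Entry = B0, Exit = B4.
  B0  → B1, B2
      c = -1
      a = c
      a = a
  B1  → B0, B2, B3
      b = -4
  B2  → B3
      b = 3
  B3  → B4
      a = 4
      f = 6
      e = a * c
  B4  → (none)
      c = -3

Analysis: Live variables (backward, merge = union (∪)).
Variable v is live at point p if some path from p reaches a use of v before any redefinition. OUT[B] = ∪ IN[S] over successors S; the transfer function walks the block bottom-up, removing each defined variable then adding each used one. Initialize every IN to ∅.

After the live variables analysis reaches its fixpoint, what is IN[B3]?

Answer: {c}

Working:
Fixpoint table:
  B0: | IN={} | OUT={c}
  B1: | IN={c} | OUT={c}
  B2: | IN={c} | OUT={c}
  B3: | IN={c} | OUT={}
  B4: | IN={} | OUT={}

Merge at B3: OUT[B3] = IN[B4] = {}
Applying B3's transfer function to that OUT value gives IN[B3] (row B3 above).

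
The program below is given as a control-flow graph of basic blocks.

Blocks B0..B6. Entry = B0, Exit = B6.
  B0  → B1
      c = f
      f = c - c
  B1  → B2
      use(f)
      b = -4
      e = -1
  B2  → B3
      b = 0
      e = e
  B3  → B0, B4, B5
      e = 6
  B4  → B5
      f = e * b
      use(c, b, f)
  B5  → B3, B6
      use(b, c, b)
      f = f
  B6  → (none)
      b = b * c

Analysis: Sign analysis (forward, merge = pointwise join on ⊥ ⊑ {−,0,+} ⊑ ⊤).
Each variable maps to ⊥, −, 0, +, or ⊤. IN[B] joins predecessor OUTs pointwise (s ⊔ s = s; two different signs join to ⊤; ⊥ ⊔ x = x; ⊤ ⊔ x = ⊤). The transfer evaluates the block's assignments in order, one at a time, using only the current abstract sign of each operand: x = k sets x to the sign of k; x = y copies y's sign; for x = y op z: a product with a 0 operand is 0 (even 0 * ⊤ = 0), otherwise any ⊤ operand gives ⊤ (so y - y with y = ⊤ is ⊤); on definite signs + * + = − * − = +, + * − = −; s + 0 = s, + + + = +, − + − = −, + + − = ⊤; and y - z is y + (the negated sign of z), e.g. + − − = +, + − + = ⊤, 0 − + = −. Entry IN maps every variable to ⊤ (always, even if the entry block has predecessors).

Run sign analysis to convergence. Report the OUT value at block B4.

Answer: {a: ⊤, b: 0, c: ⊤, d: ⊤, e: +, f: 0}

Working:
Converged values:
  B0: | IN=(all ⊤) | OUT=(all ⊤)
  B1: | IN=(all ⊤) | OUT={b:-, e:-; rest ⊤}
  B2: | IN={b:-, e:-; rest ⊤} | OUT={b:0, e:-; rest ⊤}
  B3: | IN={b:0; rest ⊤} | OUT={b:0, e:+; rest ⊤}
  B4: | IN={b:0, e:+; rest ⊤} | OUT={b:0, e:+, f:0; rest ⊤}
  B5: | IN={b:0, e:+; rest ⊤} | OUT={b:0, e:+; rest ⊤}
  B6: | IN={b:0, e:+; rest ⊤} | OUT={b:0, e:+; rest ⊤}

Merge at B4: IN[B4] = OUT[B3] = {a: ⊤, b: 0, c: ⊤, d: ⊤, e: +, f: ⊤}
Applying B4's transfer function to that IN value gives OUT[B4] (row B4 above).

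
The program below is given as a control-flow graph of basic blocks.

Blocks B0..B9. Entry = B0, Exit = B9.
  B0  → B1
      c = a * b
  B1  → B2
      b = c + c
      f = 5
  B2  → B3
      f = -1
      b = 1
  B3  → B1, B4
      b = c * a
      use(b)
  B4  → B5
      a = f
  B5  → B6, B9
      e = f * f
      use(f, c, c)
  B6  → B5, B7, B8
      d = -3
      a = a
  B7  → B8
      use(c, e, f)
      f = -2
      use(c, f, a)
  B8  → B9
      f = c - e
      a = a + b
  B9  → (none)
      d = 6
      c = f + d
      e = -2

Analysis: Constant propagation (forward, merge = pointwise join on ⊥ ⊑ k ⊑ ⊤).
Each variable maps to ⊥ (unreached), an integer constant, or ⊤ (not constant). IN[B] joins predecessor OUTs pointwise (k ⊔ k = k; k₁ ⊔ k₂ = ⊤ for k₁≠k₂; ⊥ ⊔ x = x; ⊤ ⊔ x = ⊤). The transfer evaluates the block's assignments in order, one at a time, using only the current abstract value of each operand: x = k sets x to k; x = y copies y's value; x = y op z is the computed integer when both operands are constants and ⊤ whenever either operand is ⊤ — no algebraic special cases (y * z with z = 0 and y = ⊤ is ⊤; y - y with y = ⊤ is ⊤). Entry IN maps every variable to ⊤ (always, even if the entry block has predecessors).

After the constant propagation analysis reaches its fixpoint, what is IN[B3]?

Answer: {a: ⊤, b: 1, c: ⊤, d: ⊤, e: ⊤, f: -1}

Derivation:
Fixpoint table:
  B0:  IN=(all ⊤)  OUT=(all ⊤)
  B1:  IN=(all ⊤)  OUT={f:5; rest ⊤}
  B2:  IN={f:5; rest ⊤}  OUT={b:1, f:-1; rest ⊤}
  B3:  IN={b:1, f:-1; rest ⊤}  OUT={f:-1; rest ⊤}
  B4:  IN={f:-1; rest ⊤}  OUT={a:-1, f:-1; rest ⊤}
  B5:  IN={a:-1, f:-1; rest ⊤}  OUT={a:-1, e:1, f:-1; rest ⊤}
  B6:  IN={a:-1, e:1, f:-1; rest ⊤}  OUT={a:-1, d:-3, e:1, f:-1; rest ⊤}
  B7:  IN={a:-1, d:-3, e:1, f:-1; rest ⊤}  OUT={a:-1, d:-3, e:1, f:-2; rest ⊤}
  B8:  IN={a:-1, d:-3, e:1; rest ⊤}  OUT={d:-3, e:1; rest ⊤}
  B9:  IN={e:1; rest ⊤}  OUT={d:6, e:-2; rest ⊤}

Merge at B3: IN[B3] = OUT[B2] = {a: ⊤, b: 1, c: ⊤, d: ⊤, e: ⊤, f: -1}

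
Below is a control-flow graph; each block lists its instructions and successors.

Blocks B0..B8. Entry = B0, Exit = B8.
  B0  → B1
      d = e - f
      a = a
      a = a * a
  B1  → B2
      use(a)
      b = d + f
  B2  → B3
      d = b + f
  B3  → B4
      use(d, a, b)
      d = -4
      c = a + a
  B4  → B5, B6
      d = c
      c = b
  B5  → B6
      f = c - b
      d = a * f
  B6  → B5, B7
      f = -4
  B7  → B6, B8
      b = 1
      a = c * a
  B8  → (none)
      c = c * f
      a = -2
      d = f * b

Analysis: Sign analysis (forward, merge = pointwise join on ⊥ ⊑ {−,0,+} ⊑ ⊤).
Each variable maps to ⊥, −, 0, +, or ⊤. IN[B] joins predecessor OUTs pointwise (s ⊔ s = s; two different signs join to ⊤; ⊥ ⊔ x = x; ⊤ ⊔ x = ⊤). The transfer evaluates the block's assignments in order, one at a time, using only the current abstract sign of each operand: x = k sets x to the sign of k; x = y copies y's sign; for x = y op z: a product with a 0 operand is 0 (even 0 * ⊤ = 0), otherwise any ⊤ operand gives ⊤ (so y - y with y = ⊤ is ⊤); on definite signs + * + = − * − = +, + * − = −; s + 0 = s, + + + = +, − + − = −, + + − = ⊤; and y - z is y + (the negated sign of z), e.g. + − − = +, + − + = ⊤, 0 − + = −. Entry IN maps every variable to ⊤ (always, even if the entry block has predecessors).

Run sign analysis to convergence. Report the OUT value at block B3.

Answer: {a: ⊤, b: ⊤, c: ⊤, d: -, e: ⊤, f: ⊤}

Working:
Fixpoint table:
  B0:  IN=(all ⊤)  OUT=(all ⊤)
  B1:  IN=(all ⊤)  OUT=(all ⊤)
  B2:  IN=(all ⊤)  OUT=(all ⊤)
  B3:  IN=(all ⊤)  OUT={d:-; rest ⊤}
  B4:  IN={d:-; rest ⊤}  OUT=(all ⊤)
  B5:  IN=(all ⊤)  OUT=(all ⊤)
  B6:  IN=(all ⊤)  OUT={f:-; rest ⊤}
  B7:  IN={f:-; rest ⊤}  OUT={b:+, f:-; rest ⊤}
  B8:  IN={b:+, f:-; rest ⊤}  OUT={a:-, b:+, d:-, f:-; rest ⊤}

Merge at B3: IN[B3] = OUT[B2] = {a: ⊤, b: ⊤, c: ⊤, d: ⊤, e: ⊤, f: ⊤}
Applying B3's transfer function to that IN value gives OUT[B3] (row B3 above).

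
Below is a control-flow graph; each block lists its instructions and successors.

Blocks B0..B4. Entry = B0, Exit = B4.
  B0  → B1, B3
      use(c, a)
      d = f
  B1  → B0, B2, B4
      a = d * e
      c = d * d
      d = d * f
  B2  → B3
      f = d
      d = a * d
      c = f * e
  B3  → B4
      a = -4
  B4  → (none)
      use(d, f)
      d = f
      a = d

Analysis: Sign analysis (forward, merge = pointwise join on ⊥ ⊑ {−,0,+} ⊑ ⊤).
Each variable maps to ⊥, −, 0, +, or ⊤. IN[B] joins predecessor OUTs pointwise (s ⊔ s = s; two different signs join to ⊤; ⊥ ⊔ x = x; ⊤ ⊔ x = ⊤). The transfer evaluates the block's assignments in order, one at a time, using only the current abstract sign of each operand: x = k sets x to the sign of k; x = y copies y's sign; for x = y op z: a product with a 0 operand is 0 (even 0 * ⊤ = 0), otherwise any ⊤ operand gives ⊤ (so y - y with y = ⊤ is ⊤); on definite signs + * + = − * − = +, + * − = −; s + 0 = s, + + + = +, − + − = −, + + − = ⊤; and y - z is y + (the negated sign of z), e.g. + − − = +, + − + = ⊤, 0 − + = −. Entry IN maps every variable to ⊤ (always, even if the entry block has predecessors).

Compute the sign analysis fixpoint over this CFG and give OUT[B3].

Answer: {a: -, b: ⊤, c: ⊤, d: ⊤, e: ⊤, f: ⊤}

Derivation:
Per-block solution:
  B0:  IN=(all ⊤)  OUT=(all ⊤)
  B1:  IN=(all ⊤)  OUT=(all ⊤)
  B2:  IN=(all ⊤)  OUT=(all ⊤)
  B3:  IN=(all ⊤)  OUT={a:-; rest ⊤}
  B4:  IN=(all ⊤)  OUT=(all ⊤)

Merge at B3: IN[B3] = OUT[B0] ⊔ OUT[B2] = {a: ⊤, b: ⊤, c: ⊤, d: ⊤, e: ⊤, f: ⊤}
Applying B3's transfer function to that IN value gives OUT[B3] (row B3 above).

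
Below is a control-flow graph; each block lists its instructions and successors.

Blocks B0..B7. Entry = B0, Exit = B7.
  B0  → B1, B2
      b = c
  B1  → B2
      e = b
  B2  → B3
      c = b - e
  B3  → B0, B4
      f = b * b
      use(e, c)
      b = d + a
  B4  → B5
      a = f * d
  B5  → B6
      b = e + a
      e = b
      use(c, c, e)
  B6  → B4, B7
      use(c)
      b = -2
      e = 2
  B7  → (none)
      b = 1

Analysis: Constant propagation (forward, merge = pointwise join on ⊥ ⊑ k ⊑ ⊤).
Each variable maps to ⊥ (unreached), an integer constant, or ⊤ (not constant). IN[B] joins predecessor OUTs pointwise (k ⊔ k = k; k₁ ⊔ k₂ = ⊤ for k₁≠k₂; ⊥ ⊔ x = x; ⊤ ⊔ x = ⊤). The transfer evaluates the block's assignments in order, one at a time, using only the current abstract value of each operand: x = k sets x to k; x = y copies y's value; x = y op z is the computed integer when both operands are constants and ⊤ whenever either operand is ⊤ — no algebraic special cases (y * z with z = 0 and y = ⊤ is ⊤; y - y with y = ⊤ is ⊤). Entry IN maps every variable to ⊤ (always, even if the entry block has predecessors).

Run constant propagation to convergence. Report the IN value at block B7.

Answer: {a: ⊤, b: -2, c: ⊤, d: ⊤, e: 2, f: ⊤}

Derivation:
Per-block solution:
  B0:   IN=(all ⊤)   OUT=(all ⊤)
  B1:   IN=(all ⊤)   OUT=(all ⊤)
  B2:   IN=(all ⊤)   OUT=(all ⊤)
  B3:   IN=(all ⊤)   OUT=(all ⊤)
  B4:   IN=(all ⊤)   OUT=(all ⊤)
  B5:   IN=(all ⊤)   OUT=(all ⊤)
  B6:   IN=(all ⊤)   OUT={b:-2, e:2; rest ⊤}
  B7:   IN={b:-2, e:2; rest ⊤}   OUT={b:1, e:2; rest ⊤}

Merge at B7: IN[B7] = OUT[B6] = {a: ⊤, b: -2, c: ⊤, d: ⊤, e: 2, f: ⊤}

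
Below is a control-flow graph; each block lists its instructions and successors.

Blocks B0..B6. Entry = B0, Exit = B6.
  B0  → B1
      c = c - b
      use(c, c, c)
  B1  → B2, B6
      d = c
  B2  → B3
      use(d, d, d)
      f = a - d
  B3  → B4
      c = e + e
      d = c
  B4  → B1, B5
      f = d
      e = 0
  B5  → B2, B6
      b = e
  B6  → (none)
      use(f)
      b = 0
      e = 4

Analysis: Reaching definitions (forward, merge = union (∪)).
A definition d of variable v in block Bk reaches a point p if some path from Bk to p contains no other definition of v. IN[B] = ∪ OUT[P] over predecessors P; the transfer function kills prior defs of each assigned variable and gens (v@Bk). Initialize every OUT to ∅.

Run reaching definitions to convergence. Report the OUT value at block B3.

Converged values:
  B0:  IN={}  OUT={c@B0}
  B1:  IN={b@B5, c@B0, c@B3, d@B3, e@B4, f@B4}  OUT={b@B5, c@B0, c@B3, d@B1, e@B4, f@B4}
  B2:  IN={b@B5, c@B0, c@B3, d@B1, d@B3, e@B4, f@B4}  OUT={b@B5, c@B0, c@B3, d@B1, d@B3, e@B4, f@B2}
  B3:  IN={b@B5, c@B0, c@B3, d@B1, d@B3, e@B4, f@B2}  OUT={b@B5, c@B3, d@B3, e@B4, f@B2}
  B4:  IN={b@B5, c@B3, d@B3, e@B4, f@B2}  OUT={b@B5, c@B3, d@B3, e@B4, f@B4}
  B5:  IN={b@B5, c@B3, d@B3, e@B4, f@B4}  OUT={b@B5, c@B3, d@B3, e@B4, f@B4}
  B6:  IN={b@B5, c@B0, c@B3, d@B1, d@B3, e@B4, f@B4}  OUT={b@B6, c@B0, c@B3, d@B1, d@B3, e@B6, f@B4}

Merge at B3: IN[B3] = OUT[B2] = {b@B5, c@B0, c@B3, d@B1, d@B3, e@B4, f@B2}
Applying B3's transfer function to that IN value gives OUT[B3] (row B3 above).

Answer: {b@B5, c@B3, d@B3, e@B4, f@B2}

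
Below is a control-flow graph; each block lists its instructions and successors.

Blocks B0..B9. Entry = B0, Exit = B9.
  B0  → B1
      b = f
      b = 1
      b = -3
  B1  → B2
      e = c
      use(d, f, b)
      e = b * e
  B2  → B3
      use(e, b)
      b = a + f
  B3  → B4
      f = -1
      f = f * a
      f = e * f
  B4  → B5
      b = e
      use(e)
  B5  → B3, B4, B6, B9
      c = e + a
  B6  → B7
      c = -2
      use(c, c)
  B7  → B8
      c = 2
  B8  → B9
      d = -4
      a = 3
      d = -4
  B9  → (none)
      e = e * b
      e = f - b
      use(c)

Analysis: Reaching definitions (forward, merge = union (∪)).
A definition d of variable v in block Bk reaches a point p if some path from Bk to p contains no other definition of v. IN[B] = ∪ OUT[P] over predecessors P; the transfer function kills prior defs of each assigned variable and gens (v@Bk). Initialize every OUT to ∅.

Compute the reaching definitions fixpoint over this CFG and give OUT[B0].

Converged values:
  B0:   IN={}   OUT={b@B0}
  B1:   IN={b@B0}   OUT={b@B0, e@B1}
  B2:   IN={b@B0, e@B1}   OUT={b@B2, e@B1}
  B3:   IN={b@B2, b@B4, c@B5, e@B1, f@B3}   OUT={b@B2, b@B4, c@B5, e@B1, f@B3}
  B4:   IN={b@B2, b@B4, c@B5, e@B1, f@B3}   OUT={b@B4, c@B5, e@B1, f@B3}
  B5:   IN={b@B4, c@B5, e@B1, f@B3}   OUT={b@B4, c@B5, e@B1, f@B3}
  B6:   IN={b@B4, c@B5, e@B1, f@B3}   OUT={b@B4, c@B6, e@B1, f@B3}
  B7:   IN={b@B4, c@B6, e@B1, f@B3}   OUT={b@B4, c@B7, e@B1, f@B3}
  B8:   IN={b@B4, c@B7, e@B1, f@B3}   OUT={a@B8, b@B4, c@B7, d@B8, e@B1, f@B3}
  B9:   IN={a@B8, b@B4, c@B5, c@B7, d@B8, e@B1, f@B3}   OUT={a@B8, b@B4, c@B5, c@B7, d@B8, e@B9, f@B3}

B0 is the boundary node: IN[B0] = {}
Applying B0's transfer function to that IN value gives OUT[B0] (row B0 above).

Answer: {b@B0}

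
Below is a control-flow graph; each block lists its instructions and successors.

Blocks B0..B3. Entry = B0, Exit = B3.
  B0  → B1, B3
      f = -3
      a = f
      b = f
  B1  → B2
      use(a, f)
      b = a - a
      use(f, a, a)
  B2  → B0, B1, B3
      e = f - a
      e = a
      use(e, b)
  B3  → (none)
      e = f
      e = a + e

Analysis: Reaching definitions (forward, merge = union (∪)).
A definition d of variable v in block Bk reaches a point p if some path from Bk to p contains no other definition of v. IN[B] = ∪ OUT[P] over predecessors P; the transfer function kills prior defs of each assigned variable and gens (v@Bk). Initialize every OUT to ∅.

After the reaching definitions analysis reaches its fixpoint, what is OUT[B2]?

Fixpoint table:
  B0: | IN={a@B0, b@B1, e@B2, f@B0} | OUT={a@B0, b@B0, e@B2, f@B0}
  B1: | IN={a@B0, b@B0, b@B1, e@B2, f@B0} | OUT={a@B0, b@B1, e@B2, f@B0}
  B2: | IN={a@B0, b@B1, e@B2, f@B0} | OUT={a@B0, b@B1, e@B2, f@B0}
  B3: | IN={a@B0, b@B0, b@B1, e@B2, f@B0} | OUT={a@B0, b@B0, b@B1, e@B3, f@B0}

Merge at B2: IN[B2] = OUT[B1] = {a@B0, b@B1, e@B2, f@B0}
Applying B2's transfer function to that IN value gives OUT[B2] (row B2 above).

Answer: {a@B0, b@B1, e@B2, f@B0}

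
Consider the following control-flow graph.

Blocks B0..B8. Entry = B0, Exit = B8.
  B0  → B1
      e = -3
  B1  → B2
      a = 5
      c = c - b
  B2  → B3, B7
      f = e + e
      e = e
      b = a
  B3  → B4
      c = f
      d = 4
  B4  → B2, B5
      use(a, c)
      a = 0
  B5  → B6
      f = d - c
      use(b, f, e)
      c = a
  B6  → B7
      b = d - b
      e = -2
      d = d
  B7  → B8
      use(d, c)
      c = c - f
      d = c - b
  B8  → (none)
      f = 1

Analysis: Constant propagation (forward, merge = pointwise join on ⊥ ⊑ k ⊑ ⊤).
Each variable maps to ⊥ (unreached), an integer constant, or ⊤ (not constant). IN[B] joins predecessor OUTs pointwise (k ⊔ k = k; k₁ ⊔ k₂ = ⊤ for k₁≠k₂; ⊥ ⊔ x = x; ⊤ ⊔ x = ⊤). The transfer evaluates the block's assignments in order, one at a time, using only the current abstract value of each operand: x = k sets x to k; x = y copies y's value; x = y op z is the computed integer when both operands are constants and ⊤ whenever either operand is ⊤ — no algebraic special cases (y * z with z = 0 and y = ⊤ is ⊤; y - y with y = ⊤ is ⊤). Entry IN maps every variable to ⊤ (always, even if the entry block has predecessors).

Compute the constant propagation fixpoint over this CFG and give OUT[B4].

Converged values:
  B0:   IN=(all ⊤)   OUT={e:-3; rest ⊤}
  B1:   IN={e:-3; rest ⊤}   OUT={a:5, e:-3; rest ⊤}
  B2:   IN={e:-3; rest ⊤}   OUT={e:-3, f:-6; rest ⊤}
  B3:   IN={e:-3, f:-6; rest ⊤}   OUT={c:-6, d:4, e:-3, f:-6; rest ⊤}
  B4:   IN={c:-6, d:4, e:-3, f:-6; rest ⊤}   OUT={a:0, c:-6, d:4, e:-3, f:-6; rest ⊤}
  B5:   IN={a:0, c:-6, d:4, e:-3, f:-6; rest ⊤}   OUT={a:0, c:0, d:4, e:-3, f:10; rest ⊤}
  B6:   IN={a:0, c:0, d:4, e:-3, f:10; rest ⊤}   OUT={a:0, c:0, d:4, e:-2, f:10; rest ⊤}
  B7:   IN=(all ⊤)   OUT=(all ⊤)
  B8:   IN=(all ⊤)   OUT={f:1; rest ⊤}

Merge at B4: IN[B4] = OUT[B3] = {a: ⊤, b: ⊤, c: -6, d: 4, e: -3, f: -6}
Applying B4's transfer function to that IN value gives OUT[B4] (row B4 above).

Answer: {a: 0, b: ⊤, c: -6, d: 4, e: -3, f: -6}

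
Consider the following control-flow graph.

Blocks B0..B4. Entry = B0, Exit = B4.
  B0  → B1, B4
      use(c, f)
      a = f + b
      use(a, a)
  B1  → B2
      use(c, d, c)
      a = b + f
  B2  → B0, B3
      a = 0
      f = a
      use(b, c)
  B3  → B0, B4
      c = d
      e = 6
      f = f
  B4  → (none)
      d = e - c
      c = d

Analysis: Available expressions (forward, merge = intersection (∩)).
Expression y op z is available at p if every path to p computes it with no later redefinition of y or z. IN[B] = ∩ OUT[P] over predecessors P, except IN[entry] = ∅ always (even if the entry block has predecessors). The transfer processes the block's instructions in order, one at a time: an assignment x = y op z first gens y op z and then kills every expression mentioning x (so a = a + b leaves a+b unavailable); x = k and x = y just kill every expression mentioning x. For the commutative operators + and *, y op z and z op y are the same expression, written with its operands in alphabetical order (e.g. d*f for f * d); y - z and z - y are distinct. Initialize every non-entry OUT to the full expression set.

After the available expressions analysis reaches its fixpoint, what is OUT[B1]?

Per-block solution:
  B0: | IN={} | OUT={b+f}
  B1: | IN={b+f} | OUT={b+f}
  B2: | IN={b+f} | OUT={}
  B3: | IN={} | OUT={}
  B4: | IN={} | OUT={}

Merge at B1: IN[B1] = OUT[B0] = {b+f}
Applying B1's transfer function to that IN value gives OUT[B1] (row B1 above).

Answer: {b+f}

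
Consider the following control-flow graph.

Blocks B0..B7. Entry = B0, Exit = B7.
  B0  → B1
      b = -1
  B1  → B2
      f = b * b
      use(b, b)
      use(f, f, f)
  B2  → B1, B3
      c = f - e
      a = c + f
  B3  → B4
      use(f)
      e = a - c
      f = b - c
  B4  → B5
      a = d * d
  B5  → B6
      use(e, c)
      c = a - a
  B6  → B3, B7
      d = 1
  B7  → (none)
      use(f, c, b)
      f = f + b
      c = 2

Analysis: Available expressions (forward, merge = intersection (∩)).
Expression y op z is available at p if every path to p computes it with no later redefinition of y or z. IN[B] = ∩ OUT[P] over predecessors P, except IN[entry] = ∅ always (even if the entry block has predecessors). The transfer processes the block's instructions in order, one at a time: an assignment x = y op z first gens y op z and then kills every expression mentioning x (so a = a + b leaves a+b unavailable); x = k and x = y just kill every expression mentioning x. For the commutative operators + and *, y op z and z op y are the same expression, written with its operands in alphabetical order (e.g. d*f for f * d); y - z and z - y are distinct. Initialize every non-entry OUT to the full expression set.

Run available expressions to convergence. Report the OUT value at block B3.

Answer: {a-c, b*b, b-c}

Derivation:
Fixpoint table:
  B0:   IN={}   OUT={}
  B1:   IN={}   OUT={b*b}
  B2:   IN={b*b}   OUT={b*b, c+f, f-e}
  B3:   IN={b*b}   OUT={a-c, b*b, b-c}
  B4:   IN={a-c, b*b, b-c}   OUT={b*b, b-c, d*d}
  B5:   IN={b*b, b-c, d*d}   OUT={a-a, b*b, d*d}
  B6:   IN={a-a, b*b, d*d}   OUT={a-a, b*b}
  B7:   IN={a-a, b*b}   OUT={a-a, b*b}

Merge at B3: IN[B3] = OUT[B2] ∩ OUT[B6] = {b*b}
Applying B3's transfer function to that IN value gives OUT[B3] (row B3 above).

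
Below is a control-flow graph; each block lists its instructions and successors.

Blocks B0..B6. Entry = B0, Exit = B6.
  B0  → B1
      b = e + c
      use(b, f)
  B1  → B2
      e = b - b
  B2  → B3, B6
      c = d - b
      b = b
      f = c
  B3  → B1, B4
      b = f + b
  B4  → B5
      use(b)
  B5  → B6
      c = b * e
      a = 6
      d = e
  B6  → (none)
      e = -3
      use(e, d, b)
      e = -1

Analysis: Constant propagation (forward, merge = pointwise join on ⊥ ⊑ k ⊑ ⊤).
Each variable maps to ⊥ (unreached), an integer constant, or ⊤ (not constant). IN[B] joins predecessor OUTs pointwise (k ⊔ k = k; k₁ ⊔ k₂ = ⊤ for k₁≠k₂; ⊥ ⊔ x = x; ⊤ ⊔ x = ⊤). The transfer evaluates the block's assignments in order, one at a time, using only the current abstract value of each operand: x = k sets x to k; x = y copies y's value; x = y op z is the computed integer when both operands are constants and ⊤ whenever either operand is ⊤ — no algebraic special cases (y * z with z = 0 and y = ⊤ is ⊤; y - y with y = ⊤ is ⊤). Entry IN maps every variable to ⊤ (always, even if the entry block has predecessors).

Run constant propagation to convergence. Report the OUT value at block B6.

Answer: {a: ⊤, b: ⊤, c: ⊤, d: ⊤, e: -1, f: ⊤}

Trace:
Converged values:
  B0:  IN=(all ⊤)  OUT=(all ⊤)
  B1:  IN=(all ⊤)  OUT=(all ⊤)
  B2:  IN=(all ⊤)  OUT=(all ⊤)
  B3:  IN=(all ⊤)  OUT=(all ⊤)
  B4:  IN=(all ⊤)  OUT=(all ⊤)
  B5:  IN=(all ⊤)  OUT={a:6; rest ⊤}
  B6:  IN=(all ⊤)  OUT={e:-1; rest ⊤}

Merge at B6: IN[B6] = OUT[B2] ⊔ OUT[B5] = {a: ⊤, b: ⊤, c: ⊤, d: ⊤, e: ⊤, f: ⊤}
Applying B6's transfer function to that IN value gives OUT[B6] (row B6 above).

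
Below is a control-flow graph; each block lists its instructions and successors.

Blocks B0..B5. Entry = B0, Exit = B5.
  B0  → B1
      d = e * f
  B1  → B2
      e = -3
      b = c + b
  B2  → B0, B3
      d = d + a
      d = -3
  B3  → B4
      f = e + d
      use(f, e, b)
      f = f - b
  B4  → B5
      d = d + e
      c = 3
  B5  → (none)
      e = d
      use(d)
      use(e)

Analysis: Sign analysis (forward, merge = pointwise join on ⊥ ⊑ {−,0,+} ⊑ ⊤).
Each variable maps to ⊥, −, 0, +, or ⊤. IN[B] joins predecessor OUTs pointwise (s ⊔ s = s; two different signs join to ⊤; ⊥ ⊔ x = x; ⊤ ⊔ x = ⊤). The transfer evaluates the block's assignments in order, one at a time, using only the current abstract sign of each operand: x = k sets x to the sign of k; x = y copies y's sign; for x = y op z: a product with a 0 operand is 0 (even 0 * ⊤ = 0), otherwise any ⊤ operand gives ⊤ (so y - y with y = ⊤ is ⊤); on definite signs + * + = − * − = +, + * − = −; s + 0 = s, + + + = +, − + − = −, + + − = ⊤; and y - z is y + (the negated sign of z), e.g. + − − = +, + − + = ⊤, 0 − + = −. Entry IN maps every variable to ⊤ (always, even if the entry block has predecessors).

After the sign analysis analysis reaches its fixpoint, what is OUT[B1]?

Answer: {a: ⊤, b: ⊤, c: ⊤, d: ⊤, e: -, f: ⊤}

Derivation:
Fixpoint table:
  B0:  IN=(all ⊤)  OUT=(all ⊤)
  B1:  IN=(all ⊤)  OUT={e:-; rest ⊤}
  B2:  IN={e:-; rest ⊤}  OUT={d:-, e:-; rest ⊤}
  B3:  IN={d:-, e:-; rest ⊤}  OUT={d:-, e:-; rest ⊤}
  B4:  IN={d:-, e:-; rest ⊤}  OUT={c:+, d:-, e:-; rest ⊤}
  B5:  IN={c:+, d:-, e:-; rest ⊤}  OUT={c:+, d:-, e:-; rest ⊤}

Merge at B1: IN[B1] = OUT[B0] = {a: ⊤, b: ⊤, c: ⊤, d: ⊤, e: ⊤, f: ⊤}
Applying B1's transfer function to that IN value gives OUT[B1] (row B1 above).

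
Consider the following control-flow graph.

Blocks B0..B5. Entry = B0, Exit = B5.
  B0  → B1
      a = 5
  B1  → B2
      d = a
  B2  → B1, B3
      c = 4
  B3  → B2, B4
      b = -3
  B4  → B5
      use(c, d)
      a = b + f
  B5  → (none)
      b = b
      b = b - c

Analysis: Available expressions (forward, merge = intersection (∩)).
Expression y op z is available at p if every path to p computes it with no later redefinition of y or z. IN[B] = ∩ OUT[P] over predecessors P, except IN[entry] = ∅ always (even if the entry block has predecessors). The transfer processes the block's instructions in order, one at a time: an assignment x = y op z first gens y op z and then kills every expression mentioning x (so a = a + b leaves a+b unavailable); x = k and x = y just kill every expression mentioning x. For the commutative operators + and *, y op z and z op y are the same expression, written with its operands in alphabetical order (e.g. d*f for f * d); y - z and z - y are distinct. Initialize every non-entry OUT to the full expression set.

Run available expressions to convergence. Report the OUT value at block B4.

Fixpoint table:
  B0: | IN={} | OUT={}
  B1: | IN={} | OUT={}
  B2: | IN={} | OUT={}
  B3: | IN={} | OUT={}
  B4: | IN={} | OUT={b+f}
  B5: | IN={b+f} | OUT={}

Merge at B4: IN[B4] = OUT[B3] = {}
Applying B4's transfer function to that IN value gives OUT[B4] (row B4 above).

Answer: {b+f}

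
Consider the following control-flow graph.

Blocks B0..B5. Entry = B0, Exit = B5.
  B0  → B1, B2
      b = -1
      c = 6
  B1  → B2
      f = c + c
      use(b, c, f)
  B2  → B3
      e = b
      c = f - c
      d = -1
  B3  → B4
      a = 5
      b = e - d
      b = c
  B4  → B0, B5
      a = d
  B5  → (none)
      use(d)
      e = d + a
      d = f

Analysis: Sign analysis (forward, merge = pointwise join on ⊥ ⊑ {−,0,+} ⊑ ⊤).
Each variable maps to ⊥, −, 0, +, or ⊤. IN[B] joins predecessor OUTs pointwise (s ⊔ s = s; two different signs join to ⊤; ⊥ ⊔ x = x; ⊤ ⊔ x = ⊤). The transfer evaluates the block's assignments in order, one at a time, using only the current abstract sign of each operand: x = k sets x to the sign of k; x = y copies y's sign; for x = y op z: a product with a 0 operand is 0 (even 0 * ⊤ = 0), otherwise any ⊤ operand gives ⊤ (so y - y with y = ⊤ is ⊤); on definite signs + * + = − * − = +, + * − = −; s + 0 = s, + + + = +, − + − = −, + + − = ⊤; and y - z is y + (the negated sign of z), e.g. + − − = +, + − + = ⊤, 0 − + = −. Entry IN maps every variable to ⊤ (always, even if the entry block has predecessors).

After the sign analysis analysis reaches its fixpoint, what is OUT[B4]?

Answer: {a: -, b: ⊤, c: ⊤, d: -, e: -, f: ⊤}

Trace:
Per-block solution:
  B0:   IN=(all ⊤)   OUT={b:-, c:+; rest ⊤}
  B1:   IN={b:-, c:+; rest ⊤}   OUT={b:-, c:+, f:+; rest ⊤}
  B2:   IN={b:-, c:+; rest ⊤}   OUT={b:-, d:-, e:-; rest ⊤}
  B3:   IN={b:-, d:-, e:-; rest ⊤}   OUT={a:+, d:-, e:-; rest ⊤}
  B4:   IN={a:+, d:-, e:-; rest ⊤}   OUT={a:-, d:-, e:-; rest ⊤}
  B5:   IN={a:-, d:-, e:-; rest ⊤}   OUT={a:-, e:-; rest ⊤}

Merge at B4: IN[B4] = OUT[B3] = {a: +, b: ⊤, c: ⊤, d: -, e: -, f: ⊤}
Applying B4's transfer function to that IN value gives OUT[B4] (row B4 above).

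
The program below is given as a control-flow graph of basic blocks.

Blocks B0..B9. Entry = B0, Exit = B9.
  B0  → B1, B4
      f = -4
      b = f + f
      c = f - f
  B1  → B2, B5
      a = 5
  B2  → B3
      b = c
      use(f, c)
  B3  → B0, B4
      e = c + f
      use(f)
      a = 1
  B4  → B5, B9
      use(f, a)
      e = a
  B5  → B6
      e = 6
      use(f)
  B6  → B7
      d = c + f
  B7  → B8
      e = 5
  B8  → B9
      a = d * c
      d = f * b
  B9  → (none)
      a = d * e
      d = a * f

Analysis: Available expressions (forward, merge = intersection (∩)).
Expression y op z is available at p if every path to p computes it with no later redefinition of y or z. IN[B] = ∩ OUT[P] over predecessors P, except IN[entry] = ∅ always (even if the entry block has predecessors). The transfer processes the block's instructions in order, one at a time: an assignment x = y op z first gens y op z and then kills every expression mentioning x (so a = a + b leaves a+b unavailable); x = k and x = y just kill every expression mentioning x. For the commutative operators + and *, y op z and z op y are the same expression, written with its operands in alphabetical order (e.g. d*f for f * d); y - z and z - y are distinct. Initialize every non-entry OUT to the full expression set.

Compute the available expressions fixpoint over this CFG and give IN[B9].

Answer: {f+f, f-f}

Working:
Converged values:
  B0: | IN={} | OUT={f+f, f-f}
  B1: | IN={f+f, f-f} | OUT={f+f, f-f}
  B2: | IN={f+f, f-f} | OUT={f+f, f-f}
  B3: | IN={f+f, f-f} | OUT={c+f, f+f, f-f}
  B4: | IN={f+f, f-f} | OUT={f+f, f-f}
  B5: | IN={f+f, f-f} | OUT={f+f, f-f}
  B6: | IN={f+f, f-f} | OUT={c+f, f+f, f-f}
  B7: | IN={c+f, f+f, f-f} | OUT={c+f, f+f, f-f}
  B8: | IN={c+f, f+f, f-f} | OUT={b*f, c+f, f+f, f-f}
  B9: | IN={f+f, f-f} | OUT={a*f, f+f, f-f}

Merge at B9: IN[B9] = OUT[B4] ∩ OUT[B8] = {f+f, f-f}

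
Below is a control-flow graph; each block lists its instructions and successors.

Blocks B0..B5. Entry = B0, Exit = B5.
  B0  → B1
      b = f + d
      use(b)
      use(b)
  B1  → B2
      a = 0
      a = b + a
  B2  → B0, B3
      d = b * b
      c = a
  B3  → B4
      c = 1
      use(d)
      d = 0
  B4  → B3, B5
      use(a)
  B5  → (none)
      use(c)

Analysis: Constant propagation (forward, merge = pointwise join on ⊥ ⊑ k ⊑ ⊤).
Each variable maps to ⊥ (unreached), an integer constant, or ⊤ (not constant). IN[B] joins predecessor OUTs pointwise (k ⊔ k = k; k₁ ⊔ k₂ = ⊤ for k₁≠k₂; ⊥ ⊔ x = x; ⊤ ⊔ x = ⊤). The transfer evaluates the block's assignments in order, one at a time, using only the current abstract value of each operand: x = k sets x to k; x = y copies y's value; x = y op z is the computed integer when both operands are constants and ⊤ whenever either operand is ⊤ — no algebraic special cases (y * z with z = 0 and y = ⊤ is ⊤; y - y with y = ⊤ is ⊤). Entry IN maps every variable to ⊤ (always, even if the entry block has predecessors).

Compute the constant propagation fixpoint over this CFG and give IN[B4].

Answer: {a: ⊤, b: ⊤, c: 1, d: 0, e: ⊤, f: ⊤}

Trace:
Fixpoint table:
  B0:   IN=(all ⊤)   OUT=(all ⊤)
  B1:   IN=(all ⊤)   OUT=(all ⊤)
  B2:   IN=(all ⊤)   OUT=(all ⊤)
  B3:   IN=(all ⊤)   OUT={c:1, d:0; rest ⊤}
  B4:   IN={c:1, d:0; rest ⊤}   OUT={c:1, d:0; rest ⊤}
  B5:   IN={c:1, d:0; rest ⊤}   OUT={c:1, d:0; rest ⊤}

Merge at B4: IN[B4] = OUT[B3] = {a: ⊤, b: ⊤, c: 1, d: 0, e: ⊤, f: ⊤}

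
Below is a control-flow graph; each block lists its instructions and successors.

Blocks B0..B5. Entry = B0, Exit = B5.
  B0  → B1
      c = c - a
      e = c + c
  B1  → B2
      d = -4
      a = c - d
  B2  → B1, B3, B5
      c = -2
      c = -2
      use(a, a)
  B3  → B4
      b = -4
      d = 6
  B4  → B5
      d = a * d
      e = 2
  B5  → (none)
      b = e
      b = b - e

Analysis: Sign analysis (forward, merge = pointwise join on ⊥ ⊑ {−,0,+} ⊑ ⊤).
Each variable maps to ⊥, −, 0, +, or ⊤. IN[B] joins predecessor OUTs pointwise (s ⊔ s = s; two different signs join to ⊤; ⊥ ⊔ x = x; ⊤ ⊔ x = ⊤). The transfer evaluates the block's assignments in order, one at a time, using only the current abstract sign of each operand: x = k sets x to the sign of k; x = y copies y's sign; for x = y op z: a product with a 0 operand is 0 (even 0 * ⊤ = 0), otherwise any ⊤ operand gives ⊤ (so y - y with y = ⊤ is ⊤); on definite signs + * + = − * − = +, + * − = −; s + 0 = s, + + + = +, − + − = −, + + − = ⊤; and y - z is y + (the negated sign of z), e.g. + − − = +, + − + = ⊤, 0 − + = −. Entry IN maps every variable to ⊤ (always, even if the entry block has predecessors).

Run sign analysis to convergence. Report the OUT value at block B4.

Converged values:
  B0: | IN=(all ⊤) | OUT=(all ⊤)
  B1: | IN=(all ⊤) | OUT={d:-; rest ⊤}
  B2: | IN={d:-; rest ⊤} | OUT={c:-, d:-; rest ⊤}
  B3: | IN={c:-, d:-; rest ⊤} | OUT={b:-, c:-, d:+; rest ⊤}
  B4: | IN={b:-, c:-, d:+; rest ⊤} | OUT={b:-, c:-, e:+; rest ⊤}
  B5: | IN={c:-; rest ⊤} | OUT={c:-; rest ⊤}

Merge at B4: IN[B4] = OUT[B3] = {a: ⊤, b: -, c: -, d: +, e: ⊤, f: ⊤}
Applying B4's transfer function to that IN value gives OUT[B4] (row B4 above).

Answer: {a: ⊤, b: -, c: -, d: ⊤, e: +, f: ⊤}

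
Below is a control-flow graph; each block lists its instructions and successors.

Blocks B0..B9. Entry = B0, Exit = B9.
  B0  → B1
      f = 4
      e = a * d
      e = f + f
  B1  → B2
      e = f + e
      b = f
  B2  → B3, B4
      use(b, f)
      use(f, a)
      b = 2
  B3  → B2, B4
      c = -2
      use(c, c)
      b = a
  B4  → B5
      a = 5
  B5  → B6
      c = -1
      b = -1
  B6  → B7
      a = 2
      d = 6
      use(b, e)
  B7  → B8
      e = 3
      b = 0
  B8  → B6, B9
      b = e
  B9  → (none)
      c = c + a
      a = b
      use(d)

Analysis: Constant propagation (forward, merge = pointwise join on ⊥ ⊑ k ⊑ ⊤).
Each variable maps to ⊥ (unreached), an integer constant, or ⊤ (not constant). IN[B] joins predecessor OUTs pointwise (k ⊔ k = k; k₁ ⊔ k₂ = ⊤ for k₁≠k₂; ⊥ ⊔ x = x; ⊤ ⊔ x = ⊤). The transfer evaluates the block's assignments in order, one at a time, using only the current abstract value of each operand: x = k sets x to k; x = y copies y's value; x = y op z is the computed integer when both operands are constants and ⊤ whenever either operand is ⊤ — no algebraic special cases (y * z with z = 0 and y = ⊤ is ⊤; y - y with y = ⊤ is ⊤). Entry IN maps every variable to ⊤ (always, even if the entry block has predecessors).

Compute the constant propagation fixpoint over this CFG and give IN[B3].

Fixpoint table:
  B0:  IN=(all ⊤)  OUT={e:8, f:4; rest ⊤}
  B1:  IN={e:8, f:4; rest ⊤}  OUT={b:4, e:12, f:4; rest ⊤}
  B2:  IN={e:12, f:4; rest ⊤}  OUT={b:2, e:12, f:4; rest ⊤}
  B3:  IN={b:2, e:12, f:4; rest ⊤}  OUT={c:-2, e:12, f:4; rest ⊤}
  B4:  IN={e:12, f:4; rest ⊤}  OUT={a:5, e:12, f:4; rest ⊤}
  B5:  IN={a:5, e:12, f:4; rest ⊤}  OUT={a:5, b:-1, c:-1, e:12, f:4; rest ⊤}
  B6:  IN={c:-1, f:4; rest ⊤}  OUT={a:2, c:-1, d:6, f:4; rest ⊤}
  B7:  IN={a:2, c:-1, d:6, f:4; rest ⊤}  OUT={a:2, b:0, c:-1, d:6, e:3, f:4; rest ⊤}
  B8:  IN={a:2, b:0, c:-1, d:6, e:3, f:4; rest ⊤}  OUT={a:2, b:3, c:-1, d:6, e:3, f:4; rest ⊤}
  B9:  IN={a:2, b:3, c:-1, d:6, e:3, f:4; rest ⊤}  OUT={a:3, b:3, c:1, d:6, e:3, f:4; rest ⊤}

Merge at B3: IN[B3] = OUT[B2] = {a: ⊤, b: 2, c: ⊤, d: ⊤, e: 12, f: 4}

Answer: {a: ⊤, b: 2, c: ⊤, d: ⊤, e: 12, f: 4}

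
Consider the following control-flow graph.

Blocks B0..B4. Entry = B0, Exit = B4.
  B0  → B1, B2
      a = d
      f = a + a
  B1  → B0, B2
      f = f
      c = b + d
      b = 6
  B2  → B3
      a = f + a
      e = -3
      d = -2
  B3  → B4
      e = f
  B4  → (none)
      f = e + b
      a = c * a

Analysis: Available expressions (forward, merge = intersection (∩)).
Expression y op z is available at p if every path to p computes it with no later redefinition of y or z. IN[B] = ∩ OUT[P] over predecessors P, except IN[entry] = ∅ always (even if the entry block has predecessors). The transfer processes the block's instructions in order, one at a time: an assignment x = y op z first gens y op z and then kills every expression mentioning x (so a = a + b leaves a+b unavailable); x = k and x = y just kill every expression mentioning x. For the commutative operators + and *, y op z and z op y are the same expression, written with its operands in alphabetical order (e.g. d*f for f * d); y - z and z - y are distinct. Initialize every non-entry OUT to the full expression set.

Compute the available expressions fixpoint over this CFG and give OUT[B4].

Fixpoint table:
  B0:  IN={}  OUT={a+a}
  B1:  IN={a+a}  OUT={a+a}
  B2:  IN={a+a}  OUT={}
  B3:  IN={}  OUT={}
  B4:  IN={}  OUT={b+e}

Merge at B4: IN[B4] = OUT[B3] = {}
Applying B4's transfer function to that IN value gives OUT[B4] (row B4 above).

Answer: {b+e}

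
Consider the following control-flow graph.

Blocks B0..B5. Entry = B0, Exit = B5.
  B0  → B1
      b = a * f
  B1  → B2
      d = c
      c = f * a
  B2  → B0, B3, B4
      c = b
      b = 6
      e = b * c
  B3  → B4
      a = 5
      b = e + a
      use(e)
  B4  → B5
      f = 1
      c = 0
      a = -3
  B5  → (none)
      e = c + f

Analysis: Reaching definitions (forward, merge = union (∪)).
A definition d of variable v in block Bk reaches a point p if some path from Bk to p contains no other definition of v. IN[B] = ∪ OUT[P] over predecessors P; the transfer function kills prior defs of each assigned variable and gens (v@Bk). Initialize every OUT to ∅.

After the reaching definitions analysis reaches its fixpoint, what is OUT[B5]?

Answer: {a@B4, b@B2, b@B3, c@B4, d@B1, e@B5, f@B4}

Working:
Converged values:
  B0: | IN={b@B2, c@B2, d@B1, e@B2} | OUT={b@B0, c@B2, d@B1, e@B2}
  B1: | IN={b@B0, c@B2, d@B1, e@B2} | OUT={b@B0, c@B1, d@B1, e@B2}
  B2: | IN={b@B0, c@B1, d@B1, e@B2} | OUT={b@B2, c@B2, d@B1, e@B2}
  B3: | IN={b@B2, c@B2, d@B1, e@B2} | OUT={a@B3, b@B3, c@B2, d@B1, e@B2}
  B4: | IN={a@B3, b@B2, b@B3, c@B2, d@B1, e@B2} | OUT={a@B4, b@B2, b@B3, c@B4, d@B1, e@B2, f@B4}
  B5: | IN={a@B4, b@B2, b@B3, c@B4, d@B1, e@B2, f@B4} | OUT={a@B4, b@B2, b@B3, c@B4, d@B1, e@B5, f@B4}

Merge at B5: IN[B5] = OUT[B4] = {a@B4, b@B2, b@B3, c@B4, d@B1, e@B2, f@B4}
Applying B5's transfer function to that IN value gives OUT[B5] (row B5 above).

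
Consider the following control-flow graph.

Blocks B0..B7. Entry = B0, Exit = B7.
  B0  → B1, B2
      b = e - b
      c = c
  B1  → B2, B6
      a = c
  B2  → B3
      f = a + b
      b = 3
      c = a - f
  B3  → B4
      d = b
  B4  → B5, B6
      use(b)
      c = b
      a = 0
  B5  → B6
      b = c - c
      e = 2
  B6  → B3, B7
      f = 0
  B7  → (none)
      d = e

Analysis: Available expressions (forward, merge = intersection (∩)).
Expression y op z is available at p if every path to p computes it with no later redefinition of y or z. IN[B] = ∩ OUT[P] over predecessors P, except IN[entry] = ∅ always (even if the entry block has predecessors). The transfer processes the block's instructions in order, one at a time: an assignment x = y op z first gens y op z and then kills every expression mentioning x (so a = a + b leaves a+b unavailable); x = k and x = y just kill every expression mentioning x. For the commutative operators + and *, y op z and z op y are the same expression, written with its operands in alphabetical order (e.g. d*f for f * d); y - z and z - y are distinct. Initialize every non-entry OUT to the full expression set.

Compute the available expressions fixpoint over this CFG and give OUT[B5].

Answer: {c-c}

Working:
Converged values:
  B0: | IN={} | OUT={}
  B1: | IN={} | OUT={}
  B2: | IN={} | OUT={a-f}
  B3: | IN={} | OUT={}
  B4: | IN={} | OUT={}
  B5: | IN={} | OUT={c-c}
  B6: | IN={} | OUT={}
  B7: | IN={} | OUT={}

Merge at B5: IN[B5] = OUT[B4] = {}
Applying B5's transfer function to that IN value gives OUT[B5] (row B5 above).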